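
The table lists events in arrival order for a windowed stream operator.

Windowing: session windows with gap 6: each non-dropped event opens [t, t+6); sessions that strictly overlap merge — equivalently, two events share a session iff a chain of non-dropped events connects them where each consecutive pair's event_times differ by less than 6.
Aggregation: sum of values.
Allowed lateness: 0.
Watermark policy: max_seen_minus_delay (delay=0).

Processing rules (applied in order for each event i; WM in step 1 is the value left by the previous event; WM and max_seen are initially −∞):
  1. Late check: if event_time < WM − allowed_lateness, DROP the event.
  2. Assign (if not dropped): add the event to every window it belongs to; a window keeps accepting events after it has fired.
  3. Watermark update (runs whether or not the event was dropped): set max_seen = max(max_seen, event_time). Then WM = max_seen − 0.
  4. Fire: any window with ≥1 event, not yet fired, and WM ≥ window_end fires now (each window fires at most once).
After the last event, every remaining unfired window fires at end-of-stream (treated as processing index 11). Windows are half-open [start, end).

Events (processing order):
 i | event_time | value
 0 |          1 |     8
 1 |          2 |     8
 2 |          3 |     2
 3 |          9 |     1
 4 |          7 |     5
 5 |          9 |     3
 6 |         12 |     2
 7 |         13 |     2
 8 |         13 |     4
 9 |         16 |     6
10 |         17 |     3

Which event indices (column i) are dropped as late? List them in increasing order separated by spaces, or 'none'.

4

i=0 t=1 v=8: → [1,7); WM=1
i=1 t=2 v=8: → [1,8); WM=2
i=2 t=3 v=2: → [1,9); WM=3
i=3 t=9 v=1: → [9,15); WM=9
i=4 t=7 v=5: DROP (t<9-0); WM=9
i=5 t=9 v=3: → [9,15); WM=9
i=6 t=12 v=2: → [9,18); WM=12
i=7 t=13 v=2: → [9,19); WM=13
i=8 t=13 v=4: → [9,19); WM=13
i=9 t=16 v=6: → [9,22); WM=16
i=10 t=17 v=3: → [9,23); WM=17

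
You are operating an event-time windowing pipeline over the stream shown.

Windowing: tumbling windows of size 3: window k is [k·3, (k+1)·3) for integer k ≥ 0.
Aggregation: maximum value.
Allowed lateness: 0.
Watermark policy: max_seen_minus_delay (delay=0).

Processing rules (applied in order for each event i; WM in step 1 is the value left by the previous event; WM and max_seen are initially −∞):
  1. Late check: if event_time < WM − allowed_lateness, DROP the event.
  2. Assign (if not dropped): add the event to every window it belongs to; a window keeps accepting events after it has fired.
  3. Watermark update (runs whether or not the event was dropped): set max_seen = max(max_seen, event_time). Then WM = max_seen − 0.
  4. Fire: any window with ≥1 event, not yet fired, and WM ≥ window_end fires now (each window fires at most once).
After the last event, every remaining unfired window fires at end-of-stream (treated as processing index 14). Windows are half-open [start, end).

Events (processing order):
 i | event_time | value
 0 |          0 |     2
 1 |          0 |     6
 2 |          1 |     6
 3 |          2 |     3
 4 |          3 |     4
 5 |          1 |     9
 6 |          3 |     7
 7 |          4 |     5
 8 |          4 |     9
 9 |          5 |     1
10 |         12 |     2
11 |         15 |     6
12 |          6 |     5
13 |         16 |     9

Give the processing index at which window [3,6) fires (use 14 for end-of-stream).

10

i=0 t=0 v=2: → [0,3); WM=0
i=1 t=0 v=6: → [0,3); WM=0
i=2 t=1 v=6: → [0,3); WM=1
i=3 t=2 v=3: → [0,3); WM=2
i=4 t=3 v=4: → [3,6); WM=3; [0,3) fires=6
i=5 t=1 v=9: DROP (t<3-0); WM=3
i=6 t=3 v=7: → [3,6); WM=3
i=7 t=4 v=5: → [3,6); WM=4
i=8 t=4 v=9: → [3,6); WM=4
i=9 t=5 v=1: → [3,6); WM=5
i=10 t=12 v=2: → [12,15); WM=12; [3,6) fires=9
i=11 t=15 v=6: → [15,18); WM=15; [12,15) fires=2
i=12 t=6 v=5: DROP (t<15-0); WM=15
i=13 t=16 v=9: → [15,18); WM=16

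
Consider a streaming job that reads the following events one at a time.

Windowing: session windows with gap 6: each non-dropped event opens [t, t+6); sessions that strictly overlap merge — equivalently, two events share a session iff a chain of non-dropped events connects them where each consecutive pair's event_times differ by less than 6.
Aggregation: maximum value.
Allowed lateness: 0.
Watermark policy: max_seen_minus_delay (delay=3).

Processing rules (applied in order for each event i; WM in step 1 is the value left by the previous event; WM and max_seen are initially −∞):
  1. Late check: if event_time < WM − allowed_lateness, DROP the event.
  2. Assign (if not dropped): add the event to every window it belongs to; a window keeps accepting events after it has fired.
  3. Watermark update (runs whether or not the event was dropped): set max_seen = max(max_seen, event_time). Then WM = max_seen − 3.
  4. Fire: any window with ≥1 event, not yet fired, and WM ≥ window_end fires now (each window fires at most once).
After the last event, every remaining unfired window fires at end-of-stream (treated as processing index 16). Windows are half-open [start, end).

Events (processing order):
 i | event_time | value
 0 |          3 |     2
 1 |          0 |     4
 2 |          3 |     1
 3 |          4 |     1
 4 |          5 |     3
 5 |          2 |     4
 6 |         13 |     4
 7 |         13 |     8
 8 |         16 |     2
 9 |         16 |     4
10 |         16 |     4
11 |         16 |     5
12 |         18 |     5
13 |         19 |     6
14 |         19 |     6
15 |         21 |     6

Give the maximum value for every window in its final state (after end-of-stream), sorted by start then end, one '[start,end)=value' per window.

[0,11)=4 [13,27)=8

i=0 t=3 v=2: → [3,9); WM=0
i=1 t=0 v=4: → [0,9); WM=0
i=2 t=3 v=1: → [0,9); WM=0
i=3 t=4 v=1: → [0,10); WM=1
i=4 t=5 v=3: → [0,11); WM=2
i=5 t=2 v=4: → [0,11); WM=2
i=6 t=13 v=4: → [13,19); WM=10
i=7 t=13 v=8: → [13,19); WM=10
i=8 t=16 v=2: → [13,22); WM=13
i=9 t=16 v=4: → [13,22); WM=13
i=10 t=16 v=4: → [13,22); WM=13
i=11 t=16 v=5: → [13,22); WM=13
i=12 t=18 v=5: → [13,24); WM=15
i=13 t=19 v=6: → [13,25); WM=16
i=14 t=19 v=6: → [13,25); WM=16
i=15 t=21 v=6: → [13,27); WM=18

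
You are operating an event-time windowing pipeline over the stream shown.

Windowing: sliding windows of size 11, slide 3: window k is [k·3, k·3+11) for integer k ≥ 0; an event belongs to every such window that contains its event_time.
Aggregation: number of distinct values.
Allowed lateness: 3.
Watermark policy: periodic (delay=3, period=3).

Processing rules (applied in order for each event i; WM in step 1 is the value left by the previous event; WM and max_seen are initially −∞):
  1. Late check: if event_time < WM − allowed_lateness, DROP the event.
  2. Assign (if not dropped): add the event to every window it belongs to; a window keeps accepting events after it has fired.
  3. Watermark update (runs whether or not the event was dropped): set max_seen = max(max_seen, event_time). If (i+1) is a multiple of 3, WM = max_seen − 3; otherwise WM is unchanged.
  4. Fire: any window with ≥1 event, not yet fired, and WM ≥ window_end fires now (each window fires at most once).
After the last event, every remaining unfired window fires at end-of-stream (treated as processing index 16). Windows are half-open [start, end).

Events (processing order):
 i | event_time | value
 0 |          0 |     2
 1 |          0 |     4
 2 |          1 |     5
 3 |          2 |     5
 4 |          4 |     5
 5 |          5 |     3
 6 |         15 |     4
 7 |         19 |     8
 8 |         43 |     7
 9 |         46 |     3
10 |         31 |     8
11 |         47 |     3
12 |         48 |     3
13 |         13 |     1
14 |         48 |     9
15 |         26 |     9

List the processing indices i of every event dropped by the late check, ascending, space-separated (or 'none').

i=0 t=0 v=2: → [0,11); WM=−∞
i=1 t=0 v=4: → [0,11); WM=−∞
i=2 t=1 v=5: → [0,11); WM=-2
i=3 t=2 v=5: → [0,11); WM=-2
i=4 t=4 v=5: → [3,14),[0,11); WM=-2
i=5 t=5 v=3: → [3,14),[0,11); WM=2
i=6 t=15 v=4: → [15,26),[12,23),[9,20),[6,17); WM=2
i=7 t=19 v=8: → [18,29),[15,26),[12,23),[9,20); WM=2
i=8 t=43 v=7: → [42,53),[39,50),[36,47),[33,44); WM=40; [0,11) fires=4 [3,14) fires=2 [6,17) fires=1 [9,20) fires=2 [12,23) fires=2 [15,26) fires=2 [18,29) fires=1
i=9 t=46 v=3: → [45,56),[42,53),[39,50),[36,47); WM=40
i=10 t=31 v=8: DROP (t<40-3); WM=40
i=11 t=47 v=3: → [45,56),[42,53),[39,50); WM=44; [33,44) fires=1
i=12 t=48 v=3: → [48,59),[45,56),[42,53),[39,50); WM=44
i=13 t=13 v=1: DROP (t<44-3); WM=44
i=14 t=48 v=9: → [48,59),[45,56),[42,53),[39,50); WM=45
i=15 t=26 v=9: DROP (t<45-3); WM=45

10 13 15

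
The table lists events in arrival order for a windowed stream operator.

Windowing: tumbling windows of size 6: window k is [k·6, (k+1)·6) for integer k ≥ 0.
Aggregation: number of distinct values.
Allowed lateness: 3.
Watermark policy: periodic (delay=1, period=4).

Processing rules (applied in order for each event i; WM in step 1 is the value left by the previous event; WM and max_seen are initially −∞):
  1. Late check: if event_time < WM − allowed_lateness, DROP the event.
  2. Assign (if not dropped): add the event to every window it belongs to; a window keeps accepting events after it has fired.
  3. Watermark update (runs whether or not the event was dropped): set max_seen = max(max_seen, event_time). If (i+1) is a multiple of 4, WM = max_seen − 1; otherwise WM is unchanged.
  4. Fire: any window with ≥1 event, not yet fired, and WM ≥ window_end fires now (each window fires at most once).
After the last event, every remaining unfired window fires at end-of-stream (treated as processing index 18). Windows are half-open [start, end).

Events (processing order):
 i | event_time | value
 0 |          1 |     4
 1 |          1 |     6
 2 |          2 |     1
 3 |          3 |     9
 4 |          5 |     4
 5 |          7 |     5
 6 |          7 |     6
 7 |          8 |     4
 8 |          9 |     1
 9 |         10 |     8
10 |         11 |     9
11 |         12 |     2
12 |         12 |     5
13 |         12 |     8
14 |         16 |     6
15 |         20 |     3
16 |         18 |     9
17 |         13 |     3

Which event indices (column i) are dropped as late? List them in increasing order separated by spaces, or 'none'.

17

i=0 t=1 v=4: → [0,6); WM=−∞
i=1 t=1 v=6: → [0,6); WM=−∞
i=2 t=2 v=1: → [0,6); WM=−∞
i=3 t=3 v=9: → [0,6); WM=2
i=4 t=5 v=4: → [0,6); WM=2
i=5 t=7 v=5: → [6,12); WM=2
i=6 t=7 v=6: → [6,12); WM=2
i=7 t=8 v=4: → [6,12); WM=7; [0,6) fires=4
i=8 t=9 v=1: → [6,12); WM=7
i=9 t=10 v=8: → [6,12); WM=7
i=10 t=11 v=9: → [6,12); WM=7
i=11 t=12 v=2: → [12,18); WM=11
i=12 t=12 v=5: → [12,18); WM=11
i=13 t=12 v=8: → [12,18); WM=11
i=14 t=16 v=6: → [12,18); WM=11
i=15 t=20 v=3: → [18,24); WM=19; [6,12) fires=6 [12,18) fires=4
i=16 t=18 v=9: → [18,24); WM=19
i=17 t=13 v=3: DROP (t<19-3); WM=19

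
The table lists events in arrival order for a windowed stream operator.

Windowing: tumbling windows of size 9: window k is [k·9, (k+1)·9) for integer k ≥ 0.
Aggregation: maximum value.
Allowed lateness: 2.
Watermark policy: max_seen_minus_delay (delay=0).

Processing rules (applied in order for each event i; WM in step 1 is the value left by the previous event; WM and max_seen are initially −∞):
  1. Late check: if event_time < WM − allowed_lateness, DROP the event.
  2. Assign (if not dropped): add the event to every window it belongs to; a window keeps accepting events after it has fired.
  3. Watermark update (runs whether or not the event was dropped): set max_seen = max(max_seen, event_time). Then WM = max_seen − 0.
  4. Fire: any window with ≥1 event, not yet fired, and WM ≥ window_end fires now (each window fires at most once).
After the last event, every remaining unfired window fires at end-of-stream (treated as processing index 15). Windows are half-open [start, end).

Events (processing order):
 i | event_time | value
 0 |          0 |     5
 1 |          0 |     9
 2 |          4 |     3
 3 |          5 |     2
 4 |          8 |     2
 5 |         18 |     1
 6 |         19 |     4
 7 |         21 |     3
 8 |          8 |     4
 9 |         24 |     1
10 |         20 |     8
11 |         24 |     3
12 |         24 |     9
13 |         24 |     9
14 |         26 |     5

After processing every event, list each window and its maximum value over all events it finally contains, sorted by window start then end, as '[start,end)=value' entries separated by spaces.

i=0 t=0 v=5: → [0,9); WM=0
i=1 t=0 v=9: → [0,9); WM=0
i=2 t=4 v=3: → [0,9); WM=4
i=3 t=5 v=2: → [0,9); WM=5
i=4 t=8 v=2: → [0,9); WM=8
i=5 t=18 v=1: → [18,27); WM=18; [0,9) fires=9
i=6 t=19 v=4: → [18,27); WM=19
i=7 t=21 v=3: → [18,27); WM=21
i=8 t=8 v=4: DROP (t<21-2); WM=21
i=9 t=24 v=1: → [18,27); WM=24
i=10 t=20 v=8: DROP (t<24-2); WM=24
i=11 t=24 v=3: → [18,27); WM=24
i=12 t=24 v=9: → [18,27); WM=24
i=13 t=24 v=9: → [18,27); WM=24
i=14 t=26 v=5: → [18,27); WM=26

[0,9)=9 [18,27)=9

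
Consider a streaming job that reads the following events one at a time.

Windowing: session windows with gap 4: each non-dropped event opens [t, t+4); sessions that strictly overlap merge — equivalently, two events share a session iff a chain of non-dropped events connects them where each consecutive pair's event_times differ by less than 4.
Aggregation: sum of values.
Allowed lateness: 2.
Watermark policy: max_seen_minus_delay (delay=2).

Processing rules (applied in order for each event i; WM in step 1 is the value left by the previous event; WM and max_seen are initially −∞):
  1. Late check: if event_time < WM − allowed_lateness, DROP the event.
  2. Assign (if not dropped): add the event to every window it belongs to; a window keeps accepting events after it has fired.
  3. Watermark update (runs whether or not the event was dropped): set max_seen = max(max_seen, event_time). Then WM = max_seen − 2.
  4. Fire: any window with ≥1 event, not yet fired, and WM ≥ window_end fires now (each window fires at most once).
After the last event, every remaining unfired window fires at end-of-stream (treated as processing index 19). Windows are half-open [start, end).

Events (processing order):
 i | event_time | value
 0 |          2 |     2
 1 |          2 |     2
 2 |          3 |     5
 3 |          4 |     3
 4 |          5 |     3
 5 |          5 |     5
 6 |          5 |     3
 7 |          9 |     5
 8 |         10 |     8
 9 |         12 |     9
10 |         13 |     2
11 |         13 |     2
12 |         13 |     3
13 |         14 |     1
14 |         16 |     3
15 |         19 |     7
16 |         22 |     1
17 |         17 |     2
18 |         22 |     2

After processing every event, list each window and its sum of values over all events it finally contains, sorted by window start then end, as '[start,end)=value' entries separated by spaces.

[2,9)=23 [9,26)=43

i=0 t=2 v=2: → [2,6); WM=0
i=1 t=2 v=2: → [2,6); WM=0
i=2 t=3 v=5: → [2,7); WM=1
i=3 t=4 v=3: → [2,8); WM=2
i=4 t=5 v=3: → [2,9); WM=3
i=5 t=5 v=5: → [2,9); WM=3
i=6 t=5 v=3: → [2,9); WM=3
i=7 t=9 v=5: → [9,13); WM=7
i=8 t=10 v=8: → [9,14); WM=8
i=9 t=12 v=9: → [9,16); WM=10
i=10 t=13 v=2: → [9,17); WM=11
i=11 t=13 v=2: → [9,17); WM=11
i=12 t=13 v=3: → [9,17); WM=11
i=13 t=14 v=1: → [9,18); WM=12
i=14 t=16 v=3: → [9,20); WM=14
i=15 t=19 v=7: → [9,23); WM=17
i=16 t=22 v=1: → [9,26); WM=20
i=17 t=17 v=2: DROP (t<20-2); WM=20
i=18 t=22 v=2: → [9,26); WM=20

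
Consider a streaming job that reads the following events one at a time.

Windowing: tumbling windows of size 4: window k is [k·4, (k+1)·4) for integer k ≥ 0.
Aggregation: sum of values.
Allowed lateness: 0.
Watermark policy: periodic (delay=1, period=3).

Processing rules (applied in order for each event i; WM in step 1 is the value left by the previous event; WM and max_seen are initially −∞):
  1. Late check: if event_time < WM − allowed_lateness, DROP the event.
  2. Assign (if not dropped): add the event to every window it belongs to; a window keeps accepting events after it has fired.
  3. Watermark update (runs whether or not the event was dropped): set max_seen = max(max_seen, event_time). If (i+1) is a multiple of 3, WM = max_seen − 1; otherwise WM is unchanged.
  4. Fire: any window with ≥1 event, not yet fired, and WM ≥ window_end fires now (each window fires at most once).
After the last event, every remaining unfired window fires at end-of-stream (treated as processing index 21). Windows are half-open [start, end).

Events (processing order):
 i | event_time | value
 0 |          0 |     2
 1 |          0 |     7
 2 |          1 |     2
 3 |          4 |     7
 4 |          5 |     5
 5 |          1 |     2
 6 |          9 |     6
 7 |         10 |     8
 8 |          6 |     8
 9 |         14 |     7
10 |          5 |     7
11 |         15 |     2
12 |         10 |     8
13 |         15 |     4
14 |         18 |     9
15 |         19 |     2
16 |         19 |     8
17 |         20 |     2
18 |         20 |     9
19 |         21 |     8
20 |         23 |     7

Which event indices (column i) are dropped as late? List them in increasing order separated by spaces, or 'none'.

i=0 t=0 v=2: → [0,4); WM=−∞
i=1 t=0 v=7: → [0,4); WM=−∞
i=2 t=1 v=2: → [0,4); WM=0
i=3 t=4 v=7: → [4,8); WM=0
i=4 t=5 v=5: → [4,8); WM=0
i=5 t=1 v=2: → [0,4); WM=4; [0,4) fires=13
i=6 t=9 v=6: → [8,12); WM=4
i=7 t=10 v=8: → [8,12); WM=4
i=8 t=6 v=8: → [4,8); WM=9; [4,8) fires=20
i=9 t=14 v=7: → [12,16); WM=9
i=10 t=5 v=7: DROP (t<9-0); WM=9
i=11 t=15 v=2: → [12,16); WM=14; [8,12) fires=14
i=12 t=10 v=8: DROP (t<14-0); WM=14
i=13 t=15 v=4: → [12,16); WM=14
i=14 t=18 v=9: → [16,20); WM=17; [12,16) fires=13
i=15 t=19 v=2: → [16,20); WM=17
i=16 t=19 v=8: → [16,20); WM=17
i=17 t=20 v=2: → [20,24); WM=19
i=18 t=20 v=9: → [20,24); WM=19
i=19 t=21 v=8: → [20,24); WM=19
i=20 t=23 v=7: → [20,24); WM=22; [16,20) fires=19

10 12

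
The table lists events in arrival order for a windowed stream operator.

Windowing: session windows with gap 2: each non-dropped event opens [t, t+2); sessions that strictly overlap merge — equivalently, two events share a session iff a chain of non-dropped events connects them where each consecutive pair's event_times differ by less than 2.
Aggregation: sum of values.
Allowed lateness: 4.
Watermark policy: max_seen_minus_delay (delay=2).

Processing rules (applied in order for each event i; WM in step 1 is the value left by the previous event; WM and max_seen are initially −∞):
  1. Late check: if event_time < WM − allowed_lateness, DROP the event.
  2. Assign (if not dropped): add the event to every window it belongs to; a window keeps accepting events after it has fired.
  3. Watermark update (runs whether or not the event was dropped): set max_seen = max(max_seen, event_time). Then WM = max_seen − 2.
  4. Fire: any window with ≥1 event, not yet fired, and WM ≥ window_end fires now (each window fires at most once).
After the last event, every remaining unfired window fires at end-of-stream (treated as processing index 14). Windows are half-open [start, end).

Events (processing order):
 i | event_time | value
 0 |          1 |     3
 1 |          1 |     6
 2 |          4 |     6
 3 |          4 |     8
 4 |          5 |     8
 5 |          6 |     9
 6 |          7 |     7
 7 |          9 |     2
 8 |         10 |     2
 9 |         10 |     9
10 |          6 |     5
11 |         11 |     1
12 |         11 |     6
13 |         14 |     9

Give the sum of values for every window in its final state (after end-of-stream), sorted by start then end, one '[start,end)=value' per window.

[1,3)=9 [4,9)=43 [9,13)=20 [14,16)=9

i=0 t=1 v=3: → [1,3); WM=-1
i=1 t=1 v=6: → [1,3); WM=-1
i=2 t=4 v=6: → [4,6); WM=2
i=3 t=4 v=8: → [4,6); WM=2
i=4 t=5 v=8: → [4,7); WM=3
i=5 t=6 v=9: → [4,8); WM=4
i=6 t=7 v=7: → [4,9); WM=5
i=7 t=9 v=2: → [9,11); WM=7
i=8 t=10 v=2: → [9,12); WM=8
i=9 t=10 v=9: → [9,12); WM=8
i=10 t=6 v=5: → [4,9); WM=8
i=11 t=11 v=1: → [9,13); WM=9
i=12 t=11 v=6: → [9,13); WM=9
i=13 t=14 v=9: → [14,16); WM=12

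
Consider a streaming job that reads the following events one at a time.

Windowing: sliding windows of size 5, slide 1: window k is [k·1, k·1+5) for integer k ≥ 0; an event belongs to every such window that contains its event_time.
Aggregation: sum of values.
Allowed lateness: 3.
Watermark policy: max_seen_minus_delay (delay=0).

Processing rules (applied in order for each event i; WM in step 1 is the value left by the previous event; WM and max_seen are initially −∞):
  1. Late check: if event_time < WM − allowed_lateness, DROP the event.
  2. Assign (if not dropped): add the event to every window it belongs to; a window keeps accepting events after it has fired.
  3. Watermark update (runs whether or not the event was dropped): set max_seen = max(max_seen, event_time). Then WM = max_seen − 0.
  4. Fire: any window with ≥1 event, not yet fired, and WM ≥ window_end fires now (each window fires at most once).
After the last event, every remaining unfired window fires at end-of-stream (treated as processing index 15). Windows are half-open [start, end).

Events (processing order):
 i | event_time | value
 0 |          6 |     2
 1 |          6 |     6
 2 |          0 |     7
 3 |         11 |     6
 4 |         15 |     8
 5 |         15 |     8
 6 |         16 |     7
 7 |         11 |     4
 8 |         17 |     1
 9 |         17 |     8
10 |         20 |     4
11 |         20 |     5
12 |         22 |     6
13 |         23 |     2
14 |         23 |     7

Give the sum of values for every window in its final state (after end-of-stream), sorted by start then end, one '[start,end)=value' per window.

[2,7)=8 [3,8)=8 [4,9)=8 [5,10)=8 [6,11)=8 [7,12)=6 [8,13)=6 [9,14)=6 [10,15)=6 [11,16)=22 [12,17)=23 [13,18)=32 [14,19)=32 [15,20)=32 [16,21)=25 [17,22)=18 [18,23)=15 [19,24)=24 [20,25)=24 [21,26)=15 [22,27)=15 [23,28)=9

i=0 t=6 v=2: → [6,11),[5,10),[4,9),[3,8),[2,7); WM=6
i=1 t=6 v=6: → [6,11),[5,10),[4,9),[3,8),[2,7); WM=6
i=2 t=0 v=7: DROP (t<6-3); WM=6
i=3 t=11 v=6: → [11,16),[10,15),[9,14),[8,13),[7,12); WM=11; [2,7) fires=8 [3,8) fires=8 [4,9) fires=8 [5,10) fires=8 [6,11) fires=8
i=4 t=15 v=8: → [15,20),[14,19),[13,18),[12,17),[11,16); WM=15; [7,12) fires=6 [8,13) fires=6 [9,14) fires=6 [10,15) fires=6
i=5 t=15 v=8: → [15,20),[14,19),[13,18),[12,17),[11,16); WM=15
i=6 t=16 v=7: → [16,21),[15,20),[14,19),[13,18),[12,17); WM=16; [11,16) fires=22
i=7 t=11 v=4: DROP (t<16-3); WM=16
i=8 t=17 v=1: → [17,22),[16,21),[15,20),[14,19),[13,18); WM=17; [12,17) fires=23
i=9 t=17 v=8: → [17,22),[16,21),[15,20),[14,19),[13,18); WM=17
i=10 t=20 v=4: → [20,25),[19,24),[18,23),[17,22),[16,21); WM=20; [13,18) fires=32 [14,19) fires=32 [15,20) fires=32
i=11 t=20 v=5: → [20,25),[19,24),[18,23),[17,22),[16,21); WM=20
i=12 t=22 v=6: → [22,27),[21,26),[20,25),[19,24),[18,23); WM=22; [16,21) fires=25 [17,22) fires=18
i=13 t=23 v=2: → [23,28),[22,27),[21,26),[20,25),[19,24); WM=23; [18,23) fires=15
i=14 t=23 v=7: → [23,28),[22,27),[21,26),[20,25),[19,24); WM=23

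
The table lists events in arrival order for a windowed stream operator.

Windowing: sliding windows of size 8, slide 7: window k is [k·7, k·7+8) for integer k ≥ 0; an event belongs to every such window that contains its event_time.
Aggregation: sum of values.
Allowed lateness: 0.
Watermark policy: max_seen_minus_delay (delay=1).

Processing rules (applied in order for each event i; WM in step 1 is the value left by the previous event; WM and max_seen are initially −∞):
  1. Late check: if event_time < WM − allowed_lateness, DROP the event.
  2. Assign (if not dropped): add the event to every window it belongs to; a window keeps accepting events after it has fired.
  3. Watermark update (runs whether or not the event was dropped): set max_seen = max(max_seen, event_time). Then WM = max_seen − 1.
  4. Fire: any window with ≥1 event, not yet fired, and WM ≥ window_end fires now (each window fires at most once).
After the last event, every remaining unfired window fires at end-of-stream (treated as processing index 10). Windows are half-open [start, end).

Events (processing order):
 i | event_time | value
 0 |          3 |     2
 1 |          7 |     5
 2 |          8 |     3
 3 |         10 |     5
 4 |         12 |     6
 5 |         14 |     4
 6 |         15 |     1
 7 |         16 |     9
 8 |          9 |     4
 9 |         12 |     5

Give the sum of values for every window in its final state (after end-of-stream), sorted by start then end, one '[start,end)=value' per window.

[0,8)=7 [7,15)=23 [14,22)=14

i=0 t=3 v=2: → [0,8); WM=2
i=1 t=7 v=5: → [7,15),[0,8); WM=6
i=2 t=8 v=3: → [7,15); WM=7
i=3 t=10 v=5: → [7,15); WM=9; [0,8) fires=7
i=4 t=12 v=6: → [7,15); WM=11
i=5 t=14 v=4: → [14,22),[7,15); WM=13
i=6 t=15 v=1: → [14,22); WM=14
i=7 t=16 v=9: → [14,22); WM=15; [7,15) fires=23
i=8 t=9 v=4: DROP (t<15-0); WM=15
i=9 t=12 v=5: DROP (t<15-0); WM=15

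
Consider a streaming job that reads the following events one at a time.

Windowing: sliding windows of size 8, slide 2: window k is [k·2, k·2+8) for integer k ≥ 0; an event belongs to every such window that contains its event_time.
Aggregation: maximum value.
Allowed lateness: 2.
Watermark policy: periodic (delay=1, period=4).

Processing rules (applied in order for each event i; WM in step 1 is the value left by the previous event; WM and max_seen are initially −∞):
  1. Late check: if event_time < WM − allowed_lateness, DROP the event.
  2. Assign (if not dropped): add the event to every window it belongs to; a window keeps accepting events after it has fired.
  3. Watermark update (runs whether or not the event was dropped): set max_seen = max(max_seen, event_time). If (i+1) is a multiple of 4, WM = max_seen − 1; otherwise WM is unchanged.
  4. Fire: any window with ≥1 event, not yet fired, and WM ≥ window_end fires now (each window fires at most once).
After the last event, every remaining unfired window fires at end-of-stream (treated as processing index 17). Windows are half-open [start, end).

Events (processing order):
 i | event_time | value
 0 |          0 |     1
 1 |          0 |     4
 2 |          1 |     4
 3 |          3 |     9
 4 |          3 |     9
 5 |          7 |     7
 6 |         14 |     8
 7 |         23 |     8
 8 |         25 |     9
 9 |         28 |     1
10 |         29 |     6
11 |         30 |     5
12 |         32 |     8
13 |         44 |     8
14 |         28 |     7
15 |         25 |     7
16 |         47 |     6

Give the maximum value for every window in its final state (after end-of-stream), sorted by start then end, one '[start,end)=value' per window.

[0,8)=9 [2,10)=9 [4,12)=7 [6,14)=7 [8,16)=8 [10,18)=8 [12,20)=8 [14,22)=8 [16,24)=8 [18,26)=9 [20,28)=9 [22,30)=9 [24,32)=9 [26,34)=8 [28,36)=8 [30,38)=8 [32,40)=8 [38,46)=8 [40,48)=8 [42,50)=8 [44,52)=8 [46,54)=6

i=0 t=0 v=1: → [0,8); WM=−∞
i=1 t=0 v=4: → [0,8); WM=−∞
i=2 t=1 v=4: → [0,8); WM=−∞
i=3 t=3 v=9: → [2,10),[0,8); WM=2
i=4 t=3 v=9: → [2,10),[0,8); WM=2
i=5 t=7 v=7: → [6,14),[4,12),[2,10),[0,8); WM=2
i=6 t=14 v=8: → [14,22),[12,20),[10,18),[8,16); WM=2
i=7 t=23 v=8: → [22,30),[20,28),[18,26),[16,24); WM=22; [0,8) fires=9 [2,10) fires=9 [4,12) fires=7 [6,14) fires=7 [8,16) fires=8 [10,18) fires=8 [12,20) fires=8 [14,22) fires=8
i=8 t=25 v=9: → [24,32),[22,30),[20,28),[18,26); WM=22
i=9 t=28 v=1: → [28,36),[26,34),[24,32),[22,30); WM=22
i=10 t=29 v=6: → [28,36),[26,34),[24,32),[22,30); WM=22
i=11 t=30 v=5: → [30,38),[28,36),[26,34),[24,32); WM=29; [16,24) fires=8 [18,26) fires=9 [20,28) fires=9
i=12 t=32 v=8: → [32,40),[30,38),[28,36),[26,34); WM=29
i=13 t=44 v=8: → [44,52),[42,50),[40,48),[38,46); WM=29
i=14 t=28 v=7: → [28,36),[26,34),[24,32),[22,30); WM=29
i=15 t=25 v=7: DROP (t<29-2); WM=43; [22,30) fires=9 [24,32) fires=9 [26,34) fires=8 [28,36) fires=8 [30,38) fires=8 [32,40) fires=8
i=16 t=47 v=6: → [46,54),[44,52),[42,50),[40,48); WM=43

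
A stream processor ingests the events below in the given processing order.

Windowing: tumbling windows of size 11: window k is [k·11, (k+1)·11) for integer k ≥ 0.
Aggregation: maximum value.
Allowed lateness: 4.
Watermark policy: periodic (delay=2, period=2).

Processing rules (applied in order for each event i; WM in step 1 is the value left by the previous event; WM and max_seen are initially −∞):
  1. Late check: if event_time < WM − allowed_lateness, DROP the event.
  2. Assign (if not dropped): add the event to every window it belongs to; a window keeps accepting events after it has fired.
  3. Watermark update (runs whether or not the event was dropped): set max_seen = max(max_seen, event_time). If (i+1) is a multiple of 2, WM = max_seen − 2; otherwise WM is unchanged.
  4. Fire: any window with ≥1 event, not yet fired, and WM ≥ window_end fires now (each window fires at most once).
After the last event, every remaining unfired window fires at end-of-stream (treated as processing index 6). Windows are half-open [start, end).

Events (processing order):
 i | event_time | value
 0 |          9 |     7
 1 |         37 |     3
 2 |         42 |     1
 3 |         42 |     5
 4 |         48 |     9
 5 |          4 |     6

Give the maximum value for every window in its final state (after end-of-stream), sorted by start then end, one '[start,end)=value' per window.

[0,11)=7 [33,44)=5 [44,55)=9

i=0 t=9 v=7: → [0,11); WM=−∞
i=1 t=37 v=3: → [33,44); WM=35; [0,11) fires=7
i=2 t=42 v=1: → [33,44); WM=35
i=3 t=42 v=5: → [33,44); WM=40
i=4 t=48 v=9: → [44,55); WM=40
i=5 t=4 v=6: DROP (t<40-4); WM=46; [33,44) fires=5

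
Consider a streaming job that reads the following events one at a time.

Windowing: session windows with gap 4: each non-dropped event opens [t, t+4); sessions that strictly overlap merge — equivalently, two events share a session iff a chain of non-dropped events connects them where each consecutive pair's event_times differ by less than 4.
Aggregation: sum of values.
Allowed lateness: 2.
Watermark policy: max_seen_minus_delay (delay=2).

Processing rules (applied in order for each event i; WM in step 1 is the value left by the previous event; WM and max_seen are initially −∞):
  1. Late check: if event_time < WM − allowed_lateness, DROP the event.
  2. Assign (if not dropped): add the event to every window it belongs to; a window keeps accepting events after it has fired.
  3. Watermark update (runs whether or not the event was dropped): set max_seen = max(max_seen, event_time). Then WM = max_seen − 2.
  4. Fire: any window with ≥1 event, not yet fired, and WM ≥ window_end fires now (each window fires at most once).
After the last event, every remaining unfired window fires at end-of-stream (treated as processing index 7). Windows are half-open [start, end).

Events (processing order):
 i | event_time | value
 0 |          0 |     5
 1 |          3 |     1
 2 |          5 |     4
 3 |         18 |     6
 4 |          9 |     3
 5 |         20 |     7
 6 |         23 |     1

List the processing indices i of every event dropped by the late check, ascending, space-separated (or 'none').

i=0 t=0 v=5: → [0,4); WM=-2
i=1 t=3 v=1: → [0,7); WM=1
i=2 t=5 v=4: → [0,9); WM=3
i=3 t=18 v=6: → [18,22); WM=16
i=4 t=9 v=3: DROP (t<16-2); WM=16
i=5 t=20 v=7: → [18,24); WM=18
i=6 t=23 v=1: → [18,27); WM=21

4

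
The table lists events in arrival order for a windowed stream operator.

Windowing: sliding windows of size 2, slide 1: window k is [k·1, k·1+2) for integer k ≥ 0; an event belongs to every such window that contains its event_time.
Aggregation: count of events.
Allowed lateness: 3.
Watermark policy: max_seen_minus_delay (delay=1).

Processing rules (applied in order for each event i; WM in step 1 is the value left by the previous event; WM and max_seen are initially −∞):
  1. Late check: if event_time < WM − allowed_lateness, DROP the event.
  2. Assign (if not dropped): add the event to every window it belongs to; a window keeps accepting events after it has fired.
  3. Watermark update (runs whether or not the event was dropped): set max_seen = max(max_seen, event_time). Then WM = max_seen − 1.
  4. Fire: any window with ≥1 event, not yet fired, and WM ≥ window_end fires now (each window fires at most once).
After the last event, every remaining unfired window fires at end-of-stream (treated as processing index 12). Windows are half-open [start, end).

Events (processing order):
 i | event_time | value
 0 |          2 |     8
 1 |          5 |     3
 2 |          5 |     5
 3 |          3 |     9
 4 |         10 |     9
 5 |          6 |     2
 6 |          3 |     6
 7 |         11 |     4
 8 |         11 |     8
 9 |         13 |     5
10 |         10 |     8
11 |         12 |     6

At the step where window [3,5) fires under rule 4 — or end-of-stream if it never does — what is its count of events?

i=0 t=2 v=8: → [2,4),[1,3); WM=1
i=1 t=5 v=3: → [5,7),[4,6); WM=4; [1,3) fires=1 [2,4) fires=1
i=2 t=5 v=5: → [5,7),[4,6); WM=4
i=3 t=3 v=9: → [3,5),[2,4); WM=4
i=4 t=10 v=9: → [10,12),[9,11); WM=9; [3,5) fires=1 [4,6) fires=2 [5,7) fires=2
i=5 t=6 v=2: → [6,8),[5,7); WM=9; [6,8) fires=1
i=6 t=3 v=6: DROP (t<9-3); WM=9
i=7 t=11 v=4: → [11,13),[10,12); WM=10
i=8 t=11 v=8: → [11,13),[10,12); WM=10
i=9 t=13 v=5: → [13,15),[12,14); WM=12; [9,11) fires=1 [10,12) fires=3
i=10 t=10 v=8: → [10,12),[9,11); WM=12
i=11 t=12 v=6: → [12,14),[11,13); WM=12

1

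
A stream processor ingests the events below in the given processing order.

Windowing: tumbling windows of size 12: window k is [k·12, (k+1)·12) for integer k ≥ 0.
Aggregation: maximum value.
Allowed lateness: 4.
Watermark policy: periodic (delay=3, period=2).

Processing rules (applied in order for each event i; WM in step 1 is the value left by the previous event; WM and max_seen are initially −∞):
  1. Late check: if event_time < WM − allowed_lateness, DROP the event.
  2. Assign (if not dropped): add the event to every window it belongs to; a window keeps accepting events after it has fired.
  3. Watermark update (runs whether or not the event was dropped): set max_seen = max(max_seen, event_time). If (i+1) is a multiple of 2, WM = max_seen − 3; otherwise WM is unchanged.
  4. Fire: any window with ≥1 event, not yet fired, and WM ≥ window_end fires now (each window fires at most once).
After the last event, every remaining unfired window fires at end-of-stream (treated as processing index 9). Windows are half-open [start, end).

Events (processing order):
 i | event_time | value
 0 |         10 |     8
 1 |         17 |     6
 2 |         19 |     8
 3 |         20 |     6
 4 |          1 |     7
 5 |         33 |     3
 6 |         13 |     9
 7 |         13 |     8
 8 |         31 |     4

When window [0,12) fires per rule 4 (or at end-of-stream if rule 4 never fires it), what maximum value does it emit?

8

i=0 t=10 v=8: → [0,12); WM=−∞
i=1 t=17 v=6: → [12,24); WM=14; [0,12) fires=8
i=2 t=19 v=8: → [12,24); WM=14
i=3 t=20 v=6: → [12,24); WM=17
i=4 t=1 v=7: DROP (t<17-4); WM=17
i=5 t=33 v=3: → [24,36); WM=30; [12,24) fires=8
i=6 t=13 v=9: DROP (t<30-4); WM=30
i=7 t=13 v=8: DROP (t<30-4); WM=30
i=8 t=31 v=4: → [24,36); WM=30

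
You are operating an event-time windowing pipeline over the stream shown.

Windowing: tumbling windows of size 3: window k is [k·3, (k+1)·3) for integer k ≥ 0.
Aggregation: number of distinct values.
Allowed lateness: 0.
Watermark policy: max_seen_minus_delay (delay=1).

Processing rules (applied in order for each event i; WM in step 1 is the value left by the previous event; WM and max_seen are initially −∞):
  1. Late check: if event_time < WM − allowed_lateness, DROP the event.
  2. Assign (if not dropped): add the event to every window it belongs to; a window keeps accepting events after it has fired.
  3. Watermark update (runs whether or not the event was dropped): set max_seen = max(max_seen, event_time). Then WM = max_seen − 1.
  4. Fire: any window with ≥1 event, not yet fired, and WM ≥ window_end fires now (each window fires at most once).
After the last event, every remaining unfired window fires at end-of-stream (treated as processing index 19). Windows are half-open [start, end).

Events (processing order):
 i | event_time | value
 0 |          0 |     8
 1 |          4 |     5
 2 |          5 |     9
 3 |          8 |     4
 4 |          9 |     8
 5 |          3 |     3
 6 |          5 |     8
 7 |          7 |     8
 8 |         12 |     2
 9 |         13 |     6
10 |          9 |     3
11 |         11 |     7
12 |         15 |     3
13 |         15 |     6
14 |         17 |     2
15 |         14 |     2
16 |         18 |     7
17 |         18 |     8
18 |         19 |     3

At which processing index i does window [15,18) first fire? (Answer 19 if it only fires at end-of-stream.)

i=0 t=0 v=8: → [0,3); WM=-1
i=1 t=4 v=5: → [3,6); WM=3; [0,3) fires=1
i=2 t=5 v=9: → [3,6); WM=4
i=3 t=8 v=4: → [6,9); WM=7; [3,6) fires=2
i=4 t=9 v=8: → [9,12); WM=8
i=5 t=3 v=3: DROP (t<8-0); WM=8
i=6 t=5 v=8: DROP (t<8-0); WM=8
i=7 t=7 v=8: DROP (t<8-0); WM=8
i=8 t=12 v=2: → [12,15); WM=11; [6,9) fires=1
i=9 t=13 v=6: → [12,15); WM=12; [9,12) fires=1
i=10 t=9 v=3: DROP (t<12-0); WM=12
i=11 t=11 v=7: DROP (t<12-0); WM=12
i=12 t=15 v=3: → [15,18); WM=14
i=13 t=15 v=6: → [15,18); WM=14
i=14 t=17 v=2: → [15,18); WM=16; [12,15) fires=2
i=15 t=14 v=2: DROP (t<16-0); WM=16
i=16 t=18 v=7: → [18,21); WM=17
i=17 t=18 v=8: → [18,21); WM=17
i=18 t=19 v=3: → [18,21); WM=18; [15,18) fires=3

18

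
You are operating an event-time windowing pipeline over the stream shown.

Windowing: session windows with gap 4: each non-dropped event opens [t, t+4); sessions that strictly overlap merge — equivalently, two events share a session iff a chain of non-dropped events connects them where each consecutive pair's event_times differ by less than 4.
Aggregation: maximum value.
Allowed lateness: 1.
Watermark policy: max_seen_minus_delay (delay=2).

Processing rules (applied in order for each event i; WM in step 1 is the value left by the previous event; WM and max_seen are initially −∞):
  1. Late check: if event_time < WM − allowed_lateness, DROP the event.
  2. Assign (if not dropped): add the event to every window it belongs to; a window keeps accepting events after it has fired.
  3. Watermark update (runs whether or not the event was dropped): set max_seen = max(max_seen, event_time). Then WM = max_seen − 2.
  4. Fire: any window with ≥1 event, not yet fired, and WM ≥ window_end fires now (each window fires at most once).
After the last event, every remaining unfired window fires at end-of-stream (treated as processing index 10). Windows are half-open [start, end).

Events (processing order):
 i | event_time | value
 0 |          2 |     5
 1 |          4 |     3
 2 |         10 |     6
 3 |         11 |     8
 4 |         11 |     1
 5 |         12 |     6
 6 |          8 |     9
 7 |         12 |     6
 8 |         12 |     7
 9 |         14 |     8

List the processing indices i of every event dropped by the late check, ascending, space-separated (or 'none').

i=0 t=2 v=5: → [2,6); WM=0
i=1 t=4 v=3: → [2,8); WM=2
i=2 t=10 v=6: → [10,14); WM=8
i=3 t=11 v=8: → [10,15); WM=9
i=4 t=11 v=1: → [10,15); WM=9
i=5 t=12 v=6: → [10,16); WM=10
i=6 t=8 v=9: DROP (t<10-1); WM=10
i=7 t=12 v=6: → [10,16); WM=10
i=8 t=12 v=7: → [10,16); WM=10
i=9 t=14 v=8: → [10,18); WM=12

6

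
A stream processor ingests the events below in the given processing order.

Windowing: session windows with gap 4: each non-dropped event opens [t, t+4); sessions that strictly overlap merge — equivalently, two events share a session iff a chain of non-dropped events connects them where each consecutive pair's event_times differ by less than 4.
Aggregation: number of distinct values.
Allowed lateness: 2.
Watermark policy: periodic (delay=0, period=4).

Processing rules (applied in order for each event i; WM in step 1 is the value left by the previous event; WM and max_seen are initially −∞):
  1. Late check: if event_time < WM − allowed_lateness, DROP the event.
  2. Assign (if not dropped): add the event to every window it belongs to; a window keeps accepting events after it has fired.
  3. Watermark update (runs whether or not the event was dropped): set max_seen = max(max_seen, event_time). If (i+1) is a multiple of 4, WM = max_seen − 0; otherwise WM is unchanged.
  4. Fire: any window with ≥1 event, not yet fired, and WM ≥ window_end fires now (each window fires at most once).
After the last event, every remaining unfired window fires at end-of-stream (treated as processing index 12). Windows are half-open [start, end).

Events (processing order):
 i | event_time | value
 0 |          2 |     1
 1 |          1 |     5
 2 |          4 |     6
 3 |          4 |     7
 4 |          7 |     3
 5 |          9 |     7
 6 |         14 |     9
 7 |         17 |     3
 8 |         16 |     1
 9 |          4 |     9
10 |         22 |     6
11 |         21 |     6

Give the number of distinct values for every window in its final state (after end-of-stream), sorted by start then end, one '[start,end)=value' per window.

[1,13)=5 [14,21)=3 [21,26)=1

i=0 t=2 v=1: → [2,6); WM=−∞
i=1 t=1 v=5: → [1,6); WM=−∞
i=2 t=4 v=6: → [1,8); WM=−∞
i=3 t=4 v=7: → [1,8); WM=4
i=4 t=7 v=3: → [1,11); WM=4
i=5 t=9 v=7: → [1,13); WM=4
i=6 t=14 v=9: → [14,18); WM=4
i=7 t=17 v=3: → [14,21); WM=17
i=8 t=16 v=1: → [14,21); WM=17
i=9 t=4 v=9: DROP (t<17-2); WM=17
i=10 t=22 v=6: → [22,26); WM=17
i=11 t=21 v=6: → [21,26); WM=22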